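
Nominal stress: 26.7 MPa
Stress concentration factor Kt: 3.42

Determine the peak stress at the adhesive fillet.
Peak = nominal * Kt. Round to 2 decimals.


Peak stress = 26.7 * 3.42
= 91.31 MPa

91.31


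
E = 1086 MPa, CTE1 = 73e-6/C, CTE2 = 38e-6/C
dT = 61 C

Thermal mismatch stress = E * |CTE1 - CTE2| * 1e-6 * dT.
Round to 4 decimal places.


= 1086 * 35e-6 * 61
= 2.3186 MPa

2.3186


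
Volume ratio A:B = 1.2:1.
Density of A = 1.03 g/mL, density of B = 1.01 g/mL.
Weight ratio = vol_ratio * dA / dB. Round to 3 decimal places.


Wt ratio = 1.2 * 1.03 / 1.01
= 1.224

1.224


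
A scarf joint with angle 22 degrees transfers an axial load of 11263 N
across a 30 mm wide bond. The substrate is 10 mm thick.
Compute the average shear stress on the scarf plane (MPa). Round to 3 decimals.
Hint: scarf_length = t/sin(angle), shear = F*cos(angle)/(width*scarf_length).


scarf_length = 10 / sin(22 deg) = 26.6947 mm
cos(22 deg) = 0.927184
shear stress = 11263 * 0.927184 / (30 * 26.6947)
= 13.040 MPa

13.040


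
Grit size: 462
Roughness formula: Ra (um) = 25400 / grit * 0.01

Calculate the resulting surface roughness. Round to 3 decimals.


Ra = 25400 / 462 * 0.01
= 0.550 um

0.550


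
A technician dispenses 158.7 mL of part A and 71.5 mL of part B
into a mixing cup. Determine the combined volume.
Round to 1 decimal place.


Combined volume = 158.7 + 71.5
= 230.2 mL

230.2


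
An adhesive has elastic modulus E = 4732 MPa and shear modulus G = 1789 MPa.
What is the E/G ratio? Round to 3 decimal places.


E/G = 4732 / 1789 = 2.645

2.645


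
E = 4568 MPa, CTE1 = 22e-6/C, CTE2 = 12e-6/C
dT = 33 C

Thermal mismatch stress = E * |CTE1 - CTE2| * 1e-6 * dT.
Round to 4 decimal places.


= 4568 * 10e-6 * 33
= 1.5074 MPa

1.5074


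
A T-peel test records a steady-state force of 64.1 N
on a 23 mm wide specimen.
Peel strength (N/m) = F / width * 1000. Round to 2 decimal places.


Peel strength = 64.1 / 23 * 1000
= 2786.96 N/m

2786.96


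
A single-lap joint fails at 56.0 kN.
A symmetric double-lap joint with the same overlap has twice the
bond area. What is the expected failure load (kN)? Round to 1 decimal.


Double-lap load = 2 * 56.0 = 112.0 kN

112.0


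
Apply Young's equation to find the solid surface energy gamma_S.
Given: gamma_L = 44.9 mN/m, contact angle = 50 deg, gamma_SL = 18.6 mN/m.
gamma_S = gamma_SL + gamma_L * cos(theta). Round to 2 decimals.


theta_rad = 50 * pi/180 = 0.872665
gamma_S = 18.6 + 44.9 * cos(0.872665)
= 47.46 mN/m

47.46


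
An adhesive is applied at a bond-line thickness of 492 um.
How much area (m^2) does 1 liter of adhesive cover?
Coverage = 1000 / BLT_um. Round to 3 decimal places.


Coverage = 1000 / 492 = 2.033 m^2

2.033


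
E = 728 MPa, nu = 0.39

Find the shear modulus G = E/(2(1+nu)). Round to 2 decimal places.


G = 728 / (2 * 1.39)
= 261.87 MPa

261.87


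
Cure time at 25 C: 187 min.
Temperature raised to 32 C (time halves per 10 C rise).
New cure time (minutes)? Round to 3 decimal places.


Acceleration factor = 2^(7/10) = 1.6245
New time = 187 / 1.6245 = 115.112 min

115.112


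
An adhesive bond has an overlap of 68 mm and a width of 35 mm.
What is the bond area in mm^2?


Bond area = overlap * width
= 68 * 35
= 2380 mm^2

2380


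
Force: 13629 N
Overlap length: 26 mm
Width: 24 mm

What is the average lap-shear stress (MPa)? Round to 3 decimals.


Average shear stress = F / (overlap * width)
= 13629 / (26 * 24)
= 21.841 MPa

21.841


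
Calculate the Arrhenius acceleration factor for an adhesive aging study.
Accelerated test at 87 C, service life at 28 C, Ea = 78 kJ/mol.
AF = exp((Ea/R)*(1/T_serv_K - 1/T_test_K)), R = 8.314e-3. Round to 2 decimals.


T_test = 360.15 K, T_serv = 301.15 K
Ea/R = 78 / 0.008314 = 9381.77
AF = exp(9381.77 * (1/301.15 - 1/360.15))
= 164.60

164.60


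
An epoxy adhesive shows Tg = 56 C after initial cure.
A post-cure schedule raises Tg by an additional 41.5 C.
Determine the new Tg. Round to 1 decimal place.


New Tg = 56 + 41.5
= 97.5 C

97.5


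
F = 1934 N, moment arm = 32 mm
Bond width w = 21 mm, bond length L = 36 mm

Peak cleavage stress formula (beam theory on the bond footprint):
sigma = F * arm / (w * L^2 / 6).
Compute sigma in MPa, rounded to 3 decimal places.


sigma = (1934 * 32) / (21 * 1296 / 6)
= 61888 * 6 / 27216
= 371328 / 27216
= 13.644 MPa

13.644


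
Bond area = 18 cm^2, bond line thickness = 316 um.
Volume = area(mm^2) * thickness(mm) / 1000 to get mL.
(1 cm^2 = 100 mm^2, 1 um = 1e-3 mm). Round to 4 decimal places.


area_mm2 = 18 * 100 = 1800
blt_mm = 316 * 1e-3 = 0.316
vol_mm3 = 1800 * 0.316 = 568.8
vol_mL = 568.8 / 1000 = 0.5688 mL

0.5688


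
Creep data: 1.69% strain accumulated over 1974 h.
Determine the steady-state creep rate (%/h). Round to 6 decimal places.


Rate = 1.69 / 1974 = 0.000856 %/h

0.000856


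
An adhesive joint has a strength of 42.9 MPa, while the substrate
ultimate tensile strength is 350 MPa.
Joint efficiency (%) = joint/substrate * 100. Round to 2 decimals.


Efficiency = 42.9 / 350 * 100
= 12.26%

12.26


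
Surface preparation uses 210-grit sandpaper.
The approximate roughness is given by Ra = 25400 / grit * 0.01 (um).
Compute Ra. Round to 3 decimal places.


Ra = 25400 / 210 * 0.01
= 254 / 210
= 1.210 um

1.210


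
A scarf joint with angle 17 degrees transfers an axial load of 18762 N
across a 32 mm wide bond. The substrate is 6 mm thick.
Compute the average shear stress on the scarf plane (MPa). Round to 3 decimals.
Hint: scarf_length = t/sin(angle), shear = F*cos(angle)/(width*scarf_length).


scarf_length = 6 / sin(17 deg) = 20.5218 mm
cos(17 deg) = 0.956305
shear stress = 18762 * 0.956305 / (32 * 20.5218)
= 27.322 MPa

27.322


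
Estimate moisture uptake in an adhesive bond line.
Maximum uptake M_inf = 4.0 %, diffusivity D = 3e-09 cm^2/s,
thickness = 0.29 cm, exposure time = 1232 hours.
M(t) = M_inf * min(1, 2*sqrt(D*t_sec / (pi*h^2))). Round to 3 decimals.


Convert time: 1232 h = 4435200 s
ratio = min(1, 2*sqrt(3e-09*4435200/(pi*0.29^2)))
= 0.448822
M(t) = 4.0 * 0.448822 = 1.795%

1.795


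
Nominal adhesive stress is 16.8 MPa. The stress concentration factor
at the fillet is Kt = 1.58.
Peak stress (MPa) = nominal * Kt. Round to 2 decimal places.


Peak = 16.8 * 1.58 = 26.54 MPa

26.54


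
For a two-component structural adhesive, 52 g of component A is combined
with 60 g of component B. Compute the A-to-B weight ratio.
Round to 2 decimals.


Weight ratio A:B = 52 / 60
= 0.87

0.87


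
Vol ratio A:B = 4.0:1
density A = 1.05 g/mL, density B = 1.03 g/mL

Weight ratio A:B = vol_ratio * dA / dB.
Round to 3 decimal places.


Weight ratio = 4.0 * 1.05 / 1.03
= 4.078

4.078


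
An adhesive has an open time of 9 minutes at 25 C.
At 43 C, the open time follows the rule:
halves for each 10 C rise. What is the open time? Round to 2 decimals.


Factor = 2^((43-25)/10) = 3.4822
Open time = 9 / 3.4822 = 2.58 min

2.58


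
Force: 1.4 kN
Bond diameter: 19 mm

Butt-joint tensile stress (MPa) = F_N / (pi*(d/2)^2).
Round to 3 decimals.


F_N = 1.4 * 1000 = 1400.0 N
A = pi*(9.5)^2 = 283.5287 mm^2
stress = 1400.0 / 283.5287 = 4.938 MPa

4.938


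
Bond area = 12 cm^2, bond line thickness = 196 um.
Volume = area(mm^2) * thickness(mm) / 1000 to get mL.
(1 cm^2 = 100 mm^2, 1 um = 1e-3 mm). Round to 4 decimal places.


area_mm2 = 12 * 100 = 1200
blt_mm = 196 * 1e-3 = 0.196
vol_mm3 = 1200 * 0.196 = 235.2
vol_mL = 235.2 / 1000 = 0.2352 mL

0.2352


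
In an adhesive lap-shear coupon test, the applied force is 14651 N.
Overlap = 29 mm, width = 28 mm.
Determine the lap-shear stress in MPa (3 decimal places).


stress = F / (overlap * width)
= 14651 / (29 * 28)
= 18.043 MPa

18.043


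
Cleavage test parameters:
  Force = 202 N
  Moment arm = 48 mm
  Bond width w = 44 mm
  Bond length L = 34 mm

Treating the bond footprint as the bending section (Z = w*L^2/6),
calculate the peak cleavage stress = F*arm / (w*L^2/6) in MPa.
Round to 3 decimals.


M = 202 * 48 = 9696 N*mm
Z = 44 * 34^2 / 6 = 50864 / 6 mm^3
sigma = M / Z = 6 * 9696 / 50864 = 58176 / 50864
= 1.144 MPa

1.144


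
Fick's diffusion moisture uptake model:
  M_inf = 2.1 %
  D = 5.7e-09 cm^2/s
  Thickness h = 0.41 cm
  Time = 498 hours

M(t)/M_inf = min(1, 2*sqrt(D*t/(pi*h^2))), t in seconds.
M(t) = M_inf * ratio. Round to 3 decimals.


t_sec = 498 * 3600 = 1792800
ratio = 2*sqrt(5.7e-09*1792800/(pi*0.41^2))
= min(1, 0.278211)
= 0.278211
M(t) = 2.1 * 0.278211 = 0.584 %

0.584


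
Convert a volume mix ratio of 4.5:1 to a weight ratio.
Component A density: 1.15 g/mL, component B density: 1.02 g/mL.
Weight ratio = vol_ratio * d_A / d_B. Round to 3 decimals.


= 4.5 * 1.15 / 1.02 = 5.074

5.074


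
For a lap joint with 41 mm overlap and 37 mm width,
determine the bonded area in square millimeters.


Area = 41 * 37 = 1517 mm^2

1517


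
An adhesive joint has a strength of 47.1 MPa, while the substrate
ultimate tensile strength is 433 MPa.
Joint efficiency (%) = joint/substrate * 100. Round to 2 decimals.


Efficiency = 47.1 / 433 * 100
= 10.88%

10.88


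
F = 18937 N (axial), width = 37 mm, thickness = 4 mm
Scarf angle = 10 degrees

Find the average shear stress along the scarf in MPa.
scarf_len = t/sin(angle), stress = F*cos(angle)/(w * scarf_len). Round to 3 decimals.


scarf_len = 4/sin(10 deg) = 23.0351
cos(10 deg) = 0.984808
stress = 18937*0.984808/(37*23.0351) = 21.881 MPa

21.881


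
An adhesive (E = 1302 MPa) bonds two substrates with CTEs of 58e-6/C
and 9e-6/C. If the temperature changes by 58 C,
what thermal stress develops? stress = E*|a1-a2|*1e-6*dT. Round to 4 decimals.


Stress = 1302 * |58 - 9| * 1e-6 * 58
= 3.7003 MPa

3.7003


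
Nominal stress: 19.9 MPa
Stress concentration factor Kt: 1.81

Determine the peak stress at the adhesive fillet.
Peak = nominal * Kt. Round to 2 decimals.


Peak stress = 19.9 * 1.81
= 36.02 MPa

36.02


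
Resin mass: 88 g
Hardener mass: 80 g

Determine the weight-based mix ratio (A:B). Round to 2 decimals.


Ratio = 88 / 80 = 1.10

1.10


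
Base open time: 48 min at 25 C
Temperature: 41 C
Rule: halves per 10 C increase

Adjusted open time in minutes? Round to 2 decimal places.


Acceleration = 2^((41-25)/10) = 3.0314
Open time = 48 / 3.0314 = 15.83 min

15.83


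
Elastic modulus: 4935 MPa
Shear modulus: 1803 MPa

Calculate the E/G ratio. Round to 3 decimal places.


E / G = 4935 / 1803 = 2.737

2.737


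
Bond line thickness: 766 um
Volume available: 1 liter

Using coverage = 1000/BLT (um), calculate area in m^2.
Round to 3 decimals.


1 L = 1e6 mm^3, thickness = 766 um = 0.766 mm
Area = 1e6 / 0.766 mm^2 = (1e6 / 0.766) / 1e6 m^2 = 1000 / 766 m^2
= 1.305 m^2

1.305


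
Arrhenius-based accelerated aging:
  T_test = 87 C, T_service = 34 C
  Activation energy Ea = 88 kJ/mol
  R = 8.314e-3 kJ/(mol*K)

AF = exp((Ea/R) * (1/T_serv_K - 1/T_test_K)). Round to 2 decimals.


T_test_K = 360.15, T_serv_K = 307.15
AF = exp((88/8.314e-3) * (1/307.15 - 1/360.15))
= 159.37

159.37


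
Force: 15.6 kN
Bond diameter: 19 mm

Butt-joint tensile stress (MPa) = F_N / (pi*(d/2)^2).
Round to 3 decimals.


F_N = 15.6 * 1000 = 15600.0 N
A = pi*(9.5)^2 = 283.5287 mm^2
stress = 15600.0 / 283.5287 = 55.021 MPa

55.021


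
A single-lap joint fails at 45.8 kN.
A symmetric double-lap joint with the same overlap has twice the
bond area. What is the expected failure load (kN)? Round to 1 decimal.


Double-lap load = 2 * 45.8 = 91.6 kN

91.6


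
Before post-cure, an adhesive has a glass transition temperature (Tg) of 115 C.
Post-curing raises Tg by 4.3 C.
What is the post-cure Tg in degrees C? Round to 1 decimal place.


Tg_post = Tg_base + delta_Tg
= 115 + 4.3
= 119.3 C

119.3


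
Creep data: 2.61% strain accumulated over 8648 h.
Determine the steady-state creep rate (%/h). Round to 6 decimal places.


Rate = 2.61 / 8648 = 0.000302 %/h

0.000302


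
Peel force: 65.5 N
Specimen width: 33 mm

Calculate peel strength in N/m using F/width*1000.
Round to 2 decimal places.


Peel strength = 65.5 / 33 * 1000 = 1984.85 N/m

1984.85


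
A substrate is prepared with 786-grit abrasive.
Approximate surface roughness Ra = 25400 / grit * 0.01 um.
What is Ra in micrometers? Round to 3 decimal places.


Ra = 25400 / 786 * 0.01 = 0.323 um

0.323


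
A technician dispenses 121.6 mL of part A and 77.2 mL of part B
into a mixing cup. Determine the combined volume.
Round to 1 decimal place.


Combined volume = 121.6 + 77.2
= 198.8 mL

198.8


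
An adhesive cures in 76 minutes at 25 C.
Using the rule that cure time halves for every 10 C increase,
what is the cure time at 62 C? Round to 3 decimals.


Factor = 2^((62 - 25) / 10) = 12.9960
Cure time = 76 / 12.9960
= 5.848 minutes

5.848


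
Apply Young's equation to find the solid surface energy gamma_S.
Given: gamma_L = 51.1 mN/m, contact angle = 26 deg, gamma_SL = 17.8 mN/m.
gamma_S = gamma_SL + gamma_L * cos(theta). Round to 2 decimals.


theta_rad = 26 * pi/180 = 0.453786
gamma_S = 17.8 + 51.1 * cos(0.453786)
= 63.73 mN/m

63.73


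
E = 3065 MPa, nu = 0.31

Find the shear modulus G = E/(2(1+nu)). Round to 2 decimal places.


G = 3065 / (2 * 1.31)
= 1169.85 MPa

1169.85


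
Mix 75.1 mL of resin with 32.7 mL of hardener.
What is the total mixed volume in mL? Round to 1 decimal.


Total = 75.1 + 32.7 = 107.8 mL

107.8


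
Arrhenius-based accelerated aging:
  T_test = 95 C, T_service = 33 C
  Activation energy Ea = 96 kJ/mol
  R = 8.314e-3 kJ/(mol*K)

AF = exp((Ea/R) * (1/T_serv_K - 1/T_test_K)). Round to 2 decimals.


T_test_K = 368.15, T_serv_K = 306.15
AF = exp((96/8.314e-3) * (1/306.15 - 1/368.15))
= 573.50

573.50


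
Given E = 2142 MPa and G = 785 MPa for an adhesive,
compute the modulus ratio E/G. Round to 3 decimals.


E/G ratio = 2142 / 785 = 2.729

2.729


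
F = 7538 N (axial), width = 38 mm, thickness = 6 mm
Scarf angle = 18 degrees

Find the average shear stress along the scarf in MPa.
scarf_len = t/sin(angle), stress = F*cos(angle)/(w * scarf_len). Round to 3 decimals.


scarf_len = 6/sin(18 deg) = 19.4164
cos(18 deg) = 0.951057
stress = 7538*0.951057/(38*19.4164) = 9.717 MPa

9.717


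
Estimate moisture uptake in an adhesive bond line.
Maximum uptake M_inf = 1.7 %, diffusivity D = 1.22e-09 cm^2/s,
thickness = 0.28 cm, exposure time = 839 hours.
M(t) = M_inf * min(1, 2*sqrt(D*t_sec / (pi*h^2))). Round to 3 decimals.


Convert time: 839 h = 3020400 s
ratio = min(1, 2*sqrt(1.22e-09*3020400/(pi*0.28^2)))
= 0.244630
M(t) = 1.7 * 0.244630 = 0.416%

0.416


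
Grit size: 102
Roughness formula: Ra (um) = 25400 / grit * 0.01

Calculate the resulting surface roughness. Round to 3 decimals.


Ra = 25400 / 102 * 0.01
= 2.490 um

2.490


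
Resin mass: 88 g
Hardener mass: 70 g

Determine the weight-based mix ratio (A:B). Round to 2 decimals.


Ratio = 88 / 70 = 1.26

1.26


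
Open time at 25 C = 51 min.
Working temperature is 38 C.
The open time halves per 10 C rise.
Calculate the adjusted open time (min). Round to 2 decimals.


factor = 2^((38 - 25) / 10) = 2.4623
ot = 51 / 2.4623 = 20.71 min

20.71


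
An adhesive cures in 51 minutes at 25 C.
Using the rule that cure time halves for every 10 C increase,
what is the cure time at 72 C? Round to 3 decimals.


Factor = 2^((72 - 25) / 10) = 25.9921
Cure time = 51 / 25.9921
= 1.962 minutes

1.962


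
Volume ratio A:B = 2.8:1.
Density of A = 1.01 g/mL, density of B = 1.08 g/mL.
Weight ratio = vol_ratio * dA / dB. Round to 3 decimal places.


Wt ratio = 2.8 * 1.01 / 1.08
= 2.619

2.619


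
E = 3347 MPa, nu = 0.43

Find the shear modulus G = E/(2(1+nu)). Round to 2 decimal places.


G = 3347 / (2 * 1.43)
= 1170.28 MPa

1170.28


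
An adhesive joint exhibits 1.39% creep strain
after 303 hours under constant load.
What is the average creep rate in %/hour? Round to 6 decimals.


Creep rate = strain / time
= 1.39 / 303
= 0.004587 %/h

0.004587


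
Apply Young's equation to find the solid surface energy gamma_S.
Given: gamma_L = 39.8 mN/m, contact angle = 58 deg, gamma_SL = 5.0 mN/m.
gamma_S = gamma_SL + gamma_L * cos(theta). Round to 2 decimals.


theta_rad = 58 * pi/180 = 1.012291
gamma_S = 5.0 + 39.8 * cos(1.012291)
= 26.09 mN/m

26.09


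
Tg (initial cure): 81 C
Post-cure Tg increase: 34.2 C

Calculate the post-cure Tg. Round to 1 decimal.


Post-cure Tg = 81 + 34.2 = 115.2 C

115.2


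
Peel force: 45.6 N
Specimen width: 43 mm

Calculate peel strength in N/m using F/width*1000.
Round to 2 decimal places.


Peel strength = 45.6 / 43 * 1000 = 1060.47 N/m

1060.47


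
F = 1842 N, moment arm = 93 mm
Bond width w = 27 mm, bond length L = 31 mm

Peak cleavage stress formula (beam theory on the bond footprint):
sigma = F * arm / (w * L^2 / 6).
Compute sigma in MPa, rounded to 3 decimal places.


sigma = (1842 * 93) / (27 * 961 / 6)
= 171306 * 6 / 25947
= 1027836 / 25947
= 39.613 MPa

39.613


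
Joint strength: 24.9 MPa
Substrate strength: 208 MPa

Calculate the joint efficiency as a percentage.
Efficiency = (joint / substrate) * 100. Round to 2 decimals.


Efficiency = (24.9 / 208) * 100 = 11.97%

11.97


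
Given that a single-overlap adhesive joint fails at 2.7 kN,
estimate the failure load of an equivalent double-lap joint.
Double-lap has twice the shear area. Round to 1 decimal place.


Double-lap factor = 2
Expected load = 2.7 * 2 = 5.4 kN

5.4


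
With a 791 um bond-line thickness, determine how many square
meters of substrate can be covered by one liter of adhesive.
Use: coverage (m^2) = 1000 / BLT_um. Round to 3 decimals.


Coverage = 1000 / 791 = 1.264 m^2

1.264


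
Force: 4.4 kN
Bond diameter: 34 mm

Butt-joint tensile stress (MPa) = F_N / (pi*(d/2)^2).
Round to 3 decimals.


F_N = 4.4 * 1000 = 4400.0 N
A = pi*(17.0)^2 = 907.9203 mm^2
stress = 4400.0 / 907.9203 = 4.846 MPa

4.846


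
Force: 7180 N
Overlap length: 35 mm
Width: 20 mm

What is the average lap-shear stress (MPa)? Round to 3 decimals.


Average shear stress = F / (overlap * width)
= 7180 / (35 * 20)
= 10.257 MPa

10.257


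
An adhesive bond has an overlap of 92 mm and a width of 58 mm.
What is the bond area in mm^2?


Bond area = overlap * width
= 92 * 58
= 5336 mm^2

5336


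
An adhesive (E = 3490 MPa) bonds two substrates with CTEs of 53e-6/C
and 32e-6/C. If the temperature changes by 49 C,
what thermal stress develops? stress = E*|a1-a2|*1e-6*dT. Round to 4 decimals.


Stress = 3490 * |53 - 32| * 1e-6 * 49
= 3.5912 MPa

3.5912


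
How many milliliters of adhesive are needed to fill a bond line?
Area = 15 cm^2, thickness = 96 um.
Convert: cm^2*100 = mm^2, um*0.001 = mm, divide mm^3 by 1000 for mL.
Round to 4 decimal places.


= (15 * 100) * (96 * 0.001) / 1000
= 0.1440 mL

0.1440


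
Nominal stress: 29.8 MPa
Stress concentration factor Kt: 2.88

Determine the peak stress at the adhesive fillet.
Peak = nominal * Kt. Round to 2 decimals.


Peak stress = 29.8 * 2.88
= 85.82 MPa

85.82


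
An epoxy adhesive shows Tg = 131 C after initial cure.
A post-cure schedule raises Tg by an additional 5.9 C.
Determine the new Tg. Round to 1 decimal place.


New Tg = 131 + 5.9
= 136.9 C

136.9


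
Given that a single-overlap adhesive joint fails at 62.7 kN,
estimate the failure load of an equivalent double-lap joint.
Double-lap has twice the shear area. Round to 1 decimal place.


Double-lap factor = 2
Expected load = 62.7 * 2 = 125.4 kN

125.4


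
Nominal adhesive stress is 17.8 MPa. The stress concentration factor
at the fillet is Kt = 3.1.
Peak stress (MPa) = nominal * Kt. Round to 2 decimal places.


Peak = 17.8 * 3.1 = 55.18 MPa

55.18


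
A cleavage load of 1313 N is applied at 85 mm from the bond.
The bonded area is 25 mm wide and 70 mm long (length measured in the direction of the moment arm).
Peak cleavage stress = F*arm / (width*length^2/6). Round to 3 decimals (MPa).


Moment = 1313 * 85 = 111605 N*mm
Section modulus = 25 * 4900 / 6 = 122500 / 6 mm^3
Stress = 111605 / (122500 / 6) = 669630 / 122500
= 5.466 MPa

5.466


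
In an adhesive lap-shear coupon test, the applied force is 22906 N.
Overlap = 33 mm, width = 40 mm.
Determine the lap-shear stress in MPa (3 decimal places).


stress = F / (overlap * width)
= 22906 / (33 * 40)
= 17.353 MPa

17.353


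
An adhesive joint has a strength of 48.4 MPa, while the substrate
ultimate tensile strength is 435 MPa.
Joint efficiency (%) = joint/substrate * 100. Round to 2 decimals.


Efficiency = 48.4 / 435 * 100
= 11.13%

11.13


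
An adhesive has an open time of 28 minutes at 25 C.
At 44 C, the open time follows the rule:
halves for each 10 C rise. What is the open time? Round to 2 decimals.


Factor = 2^((44-25)/10) = 3.7321
Open time = 28 / 3.7321 = 7.50 min

7.50


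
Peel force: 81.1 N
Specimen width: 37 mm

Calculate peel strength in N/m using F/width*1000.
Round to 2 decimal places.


Peel strength = 81.1 / 37 * 1000 = 2191.89 N/m

2191.89


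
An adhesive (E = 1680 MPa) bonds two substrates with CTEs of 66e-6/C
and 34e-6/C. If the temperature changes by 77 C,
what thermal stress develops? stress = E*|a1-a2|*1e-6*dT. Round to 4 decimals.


Stress = 1680 * |66 - 34| * 1e-6 * 77
= 4.1395 MPa

4.1395


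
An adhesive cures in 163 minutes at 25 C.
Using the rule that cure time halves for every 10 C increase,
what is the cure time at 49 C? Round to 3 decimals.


Factor = 2^((49 - 25) / 10) = 5.2780
Cure time = 163 / 5.2780
= 30.883 minutes

30.883


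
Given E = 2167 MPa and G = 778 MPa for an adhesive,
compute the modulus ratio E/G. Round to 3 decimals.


E/G ratio = 2167 / 778 = 2.785

2.785


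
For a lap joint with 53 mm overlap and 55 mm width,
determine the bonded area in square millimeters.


Area = 53 * 55 = 2915 mm^2

2915


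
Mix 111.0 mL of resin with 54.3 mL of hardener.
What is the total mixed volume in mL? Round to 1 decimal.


Total = 111.0 + 54.3 = 165.3 mL

165.3


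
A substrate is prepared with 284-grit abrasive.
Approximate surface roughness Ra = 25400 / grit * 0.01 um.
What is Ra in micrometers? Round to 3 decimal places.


Ra = 25400 / 284 * 0.01 = 0.894 um

0.894


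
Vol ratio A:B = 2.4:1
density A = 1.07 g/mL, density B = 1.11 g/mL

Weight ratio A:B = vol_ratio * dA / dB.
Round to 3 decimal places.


Weight ratio = 2.4 * 1.07 / 1.11
= 2.314

2.314


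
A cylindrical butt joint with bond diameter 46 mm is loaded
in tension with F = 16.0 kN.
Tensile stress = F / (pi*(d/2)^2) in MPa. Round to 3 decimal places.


Area = pi * (46/2)^2 = 1661.9025 mm^2
Stress = 16.0*1000 / 1661.9025
= 9.628 MPa

9.628


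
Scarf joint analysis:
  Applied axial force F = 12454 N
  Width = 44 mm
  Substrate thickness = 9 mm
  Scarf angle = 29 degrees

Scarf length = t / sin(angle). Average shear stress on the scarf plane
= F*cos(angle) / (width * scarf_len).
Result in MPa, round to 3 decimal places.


Scarf length = 9 / sin(29 deg) = 18.5640 mm
cos(29 deg) = 0.874620
Shear = 12454 * 0.874620 / (44 * 18.5640)
= 13.335 MPa

13.335


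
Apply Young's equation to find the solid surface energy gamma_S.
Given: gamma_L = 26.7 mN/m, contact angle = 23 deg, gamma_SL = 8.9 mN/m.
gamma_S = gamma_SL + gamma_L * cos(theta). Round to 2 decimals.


theta_rad = 23 * pi/180 = 0.401426
gamma_S = 8.9 + 26.7 * cos(0.401426)
= 33.48 mN/m

33.48


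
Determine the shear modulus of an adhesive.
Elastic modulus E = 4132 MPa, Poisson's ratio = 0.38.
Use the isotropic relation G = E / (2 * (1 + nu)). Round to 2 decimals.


G = 4132 / (2*(1+0.38)) = 4132 / 2.76
= 1497.10 MPa

1497.10


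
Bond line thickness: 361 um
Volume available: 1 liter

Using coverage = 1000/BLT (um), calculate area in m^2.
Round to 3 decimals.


1 L = 1e6 mm^3, thickness = 361 um = 0.361 mm
Area = 1e6 / 0.361 mm^2 = (1e6 / 0.361) / 1e6 m^2 = 1000 / 361 m^2
= 2.770 m^2

2.770


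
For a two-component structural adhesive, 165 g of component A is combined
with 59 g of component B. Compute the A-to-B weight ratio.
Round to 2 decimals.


Weight ratio A:B = 165 / 59
= 2.80

2.80


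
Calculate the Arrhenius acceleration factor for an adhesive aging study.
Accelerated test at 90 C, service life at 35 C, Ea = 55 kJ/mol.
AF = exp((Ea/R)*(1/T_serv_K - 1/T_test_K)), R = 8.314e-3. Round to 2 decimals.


T_test = 363.15 K, T_serv = 308.15 K
Ea/R = 55 / 0.008314 = 6615.35
AF = exp(6615.35 * (1/308.15 - 1/363.15))
= 25.83

25.83


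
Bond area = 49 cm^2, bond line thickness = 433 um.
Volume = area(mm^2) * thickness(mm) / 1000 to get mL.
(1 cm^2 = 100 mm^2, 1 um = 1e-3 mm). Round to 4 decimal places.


area_mm2 = 49 * 100 = 4900
blt_mm = 433 * 1e-3 = 0.433
vol_mm3 = 4900 * 0.433 = 2121.7
vol_mL = 2121.7 / 1000 = 2.1217 mL

2.1217


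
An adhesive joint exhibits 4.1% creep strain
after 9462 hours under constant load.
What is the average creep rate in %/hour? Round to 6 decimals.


Creep rate = strain / time
= 4.1 / 9462
= 0.000433 %/h

0.000433


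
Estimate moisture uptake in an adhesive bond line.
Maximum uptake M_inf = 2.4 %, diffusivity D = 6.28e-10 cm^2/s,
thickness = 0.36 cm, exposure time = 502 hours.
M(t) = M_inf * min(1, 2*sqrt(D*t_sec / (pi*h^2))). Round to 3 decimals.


Convert time: 502 h = 1807200 s
ratio = min(1, 2*sqrt(6.28e-10*1807200/(pi*0.36^2)))
= 0.105593
M(t) = 2.4 * 0.105593 = 0.253%

0.253


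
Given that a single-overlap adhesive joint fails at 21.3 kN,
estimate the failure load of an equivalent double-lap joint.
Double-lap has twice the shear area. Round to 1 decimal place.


Double-lap factor = 2
Expected load = 21.3 * 2 = 42.6 kN

42.6


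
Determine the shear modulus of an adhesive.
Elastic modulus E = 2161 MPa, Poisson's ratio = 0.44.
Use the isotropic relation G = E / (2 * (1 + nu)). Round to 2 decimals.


G = 2161 / (2*(1+0.44)) = 2161 / 2.88
= 750.35 MPa

750.35


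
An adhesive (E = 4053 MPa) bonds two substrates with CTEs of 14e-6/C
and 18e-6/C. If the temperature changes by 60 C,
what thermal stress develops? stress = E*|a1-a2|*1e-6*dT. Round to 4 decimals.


Stress = 4053 * |14 - 18| * 1e-6 * 60
= 0.9727 MPa

0.9727


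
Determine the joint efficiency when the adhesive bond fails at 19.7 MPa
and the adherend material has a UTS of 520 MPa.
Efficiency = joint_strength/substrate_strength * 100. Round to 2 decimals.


Joint efficiency = 19.7 / 520 * 100
= 3.79%

3.79


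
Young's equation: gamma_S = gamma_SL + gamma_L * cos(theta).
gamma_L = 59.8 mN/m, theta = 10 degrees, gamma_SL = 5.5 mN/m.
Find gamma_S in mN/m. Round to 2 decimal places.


cos(10 deg) = 0.984808
gamma_S = 5.5 + 59.8 * 0.984808
= 64.39 mN/m

64.39


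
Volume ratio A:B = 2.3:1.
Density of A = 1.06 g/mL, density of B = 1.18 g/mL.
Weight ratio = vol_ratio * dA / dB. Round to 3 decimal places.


Wt ratio = 2.3 * 1.06 / 1.18
= 2.066

2.066


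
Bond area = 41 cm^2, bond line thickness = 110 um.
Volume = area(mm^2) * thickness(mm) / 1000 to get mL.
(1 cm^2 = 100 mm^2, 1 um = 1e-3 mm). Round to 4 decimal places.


area_mm2 = 41 * 100 = 4100
blt_mm = 110 * 1e-3 = 0.11
vol_mm3 = 4100 * 0.11 = 451.0
vol_mL = 451.0 / 1000 = 0.4510 mL

0.4510


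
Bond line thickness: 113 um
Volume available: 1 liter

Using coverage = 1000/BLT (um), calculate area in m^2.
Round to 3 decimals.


1 L = 1e6 mm^3, thickness = 113 um = 0.113 mm
Area = 1e6 / 0.113 mm^2 = (1e6 / 0.113) / 1e6 m^2 = 1000 / 113 m^2
= 8.850 m^2

8.850


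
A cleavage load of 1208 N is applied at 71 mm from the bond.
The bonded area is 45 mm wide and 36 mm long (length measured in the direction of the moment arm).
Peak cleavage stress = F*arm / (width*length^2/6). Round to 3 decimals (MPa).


Moment = 1208 * 71 = 85768 N*mm
Section modulus = 45 * 1296 / 6 = 58320 / 6 mm^3
Stress = 85768 / (58320 / 6) = 514608 / 58320
= 8.824 MPa

8.824


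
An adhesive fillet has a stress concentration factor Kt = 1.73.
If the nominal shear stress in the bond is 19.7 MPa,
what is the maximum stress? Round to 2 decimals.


Max stress = 19.7 * 1.73 = 34.08 MPa

34.08


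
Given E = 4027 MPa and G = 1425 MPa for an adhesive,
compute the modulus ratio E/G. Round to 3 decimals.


E/G ratio = 4027 / 1425 = 2.826

2.826


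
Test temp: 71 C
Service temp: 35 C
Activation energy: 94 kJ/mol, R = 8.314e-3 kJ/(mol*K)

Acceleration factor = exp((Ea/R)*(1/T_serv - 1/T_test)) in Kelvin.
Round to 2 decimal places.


AF = exp((94/0.008314)*(1/308.15 - 1/344.15))
= 46.43

46.43


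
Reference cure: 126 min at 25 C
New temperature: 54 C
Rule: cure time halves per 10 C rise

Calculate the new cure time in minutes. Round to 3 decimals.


factor = 2^((54-25)/10) = 7.4643
t_new = 126 / 7.4643 = 16.880 min

16.880


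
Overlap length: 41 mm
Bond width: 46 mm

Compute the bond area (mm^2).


Bond area = 41 * 46 = 1886 mm^2

1886


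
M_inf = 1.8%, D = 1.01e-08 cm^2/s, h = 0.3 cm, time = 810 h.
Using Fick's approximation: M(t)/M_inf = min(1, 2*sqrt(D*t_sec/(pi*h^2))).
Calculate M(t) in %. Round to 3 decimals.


t = 2916000 s
ratio = min(1, 2*sqrt(1.01e-08*2916000/(pi*0.0900)))
= 0.645488
M(t) = 1.8 * 0.645488 = 1.162%

1.162


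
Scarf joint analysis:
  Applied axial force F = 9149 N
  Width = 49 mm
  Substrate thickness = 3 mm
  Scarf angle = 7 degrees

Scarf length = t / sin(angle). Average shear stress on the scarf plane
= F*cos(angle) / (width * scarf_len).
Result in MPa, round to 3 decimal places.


Scarf length = 3 / sin(7 deg) = 24.6165 mm
cos(7 deg) = 0.992546
Shear = 9149 * 0.992546 / (49 * 24.6165)
= 7.528 MPa

7.528


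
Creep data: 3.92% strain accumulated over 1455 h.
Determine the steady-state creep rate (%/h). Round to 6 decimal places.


Rate = 3.92 / 1455 = 0.002694 %/h

0.002694


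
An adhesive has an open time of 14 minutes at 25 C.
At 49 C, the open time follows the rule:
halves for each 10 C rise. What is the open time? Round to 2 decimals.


Factor = 2^((49-25)/10) = 5.2780
Open time = 14 / 5.2780 = 2.65 min

2.65


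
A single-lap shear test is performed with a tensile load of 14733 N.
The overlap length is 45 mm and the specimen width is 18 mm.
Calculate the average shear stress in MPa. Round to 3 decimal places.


Shear stress = F / (overlap * width)
= 14733 / (45 * 18)
= 14733 / 810
= 18.189 MPa

18.189


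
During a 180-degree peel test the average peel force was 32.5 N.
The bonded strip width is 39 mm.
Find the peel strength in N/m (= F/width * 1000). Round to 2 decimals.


Peel strength = F/width * 1000
= 32.5 / 39 * 1000
= 833.33 N/m

833.33


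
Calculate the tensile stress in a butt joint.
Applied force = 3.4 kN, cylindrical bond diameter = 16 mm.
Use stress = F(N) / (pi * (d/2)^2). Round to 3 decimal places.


A = pi * 8.0^2 = 201.0619 mm^2
sigma = 3400.0 / 201.0619 = 16.910 MPa

16.910


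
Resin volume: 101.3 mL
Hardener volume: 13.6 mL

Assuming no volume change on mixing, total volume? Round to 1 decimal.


V_total = 101.3 + 13.6 = 114.9 mL

114.9


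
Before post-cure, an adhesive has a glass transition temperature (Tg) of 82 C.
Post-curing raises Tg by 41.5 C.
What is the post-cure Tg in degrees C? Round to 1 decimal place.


Tg_post = Tg_base + delta_Tg
= 82 + 41.5
= 123.5 C

123.5


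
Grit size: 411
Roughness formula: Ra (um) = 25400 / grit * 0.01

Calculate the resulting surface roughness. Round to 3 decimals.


Ra = 25400 / 411 * 0.01
= 0.618 um

0.618


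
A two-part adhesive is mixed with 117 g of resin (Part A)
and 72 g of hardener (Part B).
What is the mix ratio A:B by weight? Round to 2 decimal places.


Mix ratio = mass_A / mass_B
= 117 / 72
= 1.63

1.63


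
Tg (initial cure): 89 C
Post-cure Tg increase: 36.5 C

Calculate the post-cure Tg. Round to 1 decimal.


Post-cure Tg = 89 + 36.5 = 125.5 C

125.5


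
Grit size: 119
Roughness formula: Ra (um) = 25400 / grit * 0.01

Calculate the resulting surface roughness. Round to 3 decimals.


Ra = 25400 / 119 * 0.01
= 2.134 um

2.134


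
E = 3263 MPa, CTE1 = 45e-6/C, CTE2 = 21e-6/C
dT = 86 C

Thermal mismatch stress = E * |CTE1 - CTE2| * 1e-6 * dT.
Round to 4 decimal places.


= 3263 * 24e-6 * 86
= 6.7348 MPa

6.7348


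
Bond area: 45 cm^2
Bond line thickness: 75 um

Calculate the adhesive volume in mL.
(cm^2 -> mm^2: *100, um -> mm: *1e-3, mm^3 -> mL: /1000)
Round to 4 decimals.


V = 45*100 * 75*1e-3 / 1000
= 0.3375 mL

0.3375


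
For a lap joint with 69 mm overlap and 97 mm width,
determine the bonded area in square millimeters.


Area = 69 * 97 = 6693 mm^2

6693


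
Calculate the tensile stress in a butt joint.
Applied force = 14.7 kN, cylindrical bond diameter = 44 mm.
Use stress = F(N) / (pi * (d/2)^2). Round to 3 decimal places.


A = pi * 22.0^2 = 1520.5308 mm^2
sigma = 14700.0 / 1520.5308 = 9.668 MPa

9.668


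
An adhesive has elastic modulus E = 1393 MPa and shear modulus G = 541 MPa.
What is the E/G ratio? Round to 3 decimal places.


E/G = 1393 / 541 = 2.575

2.575


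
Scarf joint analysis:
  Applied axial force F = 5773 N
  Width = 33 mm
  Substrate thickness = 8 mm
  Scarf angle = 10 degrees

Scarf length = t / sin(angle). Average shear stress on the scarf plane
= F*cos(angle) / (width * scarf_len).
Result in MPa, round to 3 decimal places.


Scarf length = 8 / sin(10 deg) = 46.0702 mm
cos(10 deg) = 0.984808
Shear = 5773 * 0.984808 / (33 * 46.0702)
= 3.740 MPa

3.740


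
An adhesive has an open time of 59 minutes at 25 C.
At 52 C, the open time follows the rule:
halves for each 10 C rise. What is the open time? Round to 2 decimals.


Factor = 2^((52-25)/10) = 6.4980
Open time = 59 / 6.4980 = 9.08 min

9.08


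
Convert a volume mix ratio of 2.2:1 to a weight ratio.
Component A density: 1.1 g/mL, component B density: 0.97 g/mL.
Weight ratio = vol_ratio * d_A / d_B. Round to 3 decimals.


= 2.2 * 1.1 / 0.97 = 2.495

2.495


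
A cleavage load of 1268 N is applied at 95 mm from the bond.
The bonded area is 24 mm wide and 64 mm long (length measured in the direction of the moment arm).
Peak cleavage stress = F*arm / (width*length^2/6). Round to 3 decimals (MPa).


Moment = 1268 * 95 = 120460 N*mm
Section modulus = 24 * 4096 / 6 = 98304 / 6 mm^3
Stress = 120460 / (98304 / 6) = 722760 / 98304
= 7.352 MPa

7.352


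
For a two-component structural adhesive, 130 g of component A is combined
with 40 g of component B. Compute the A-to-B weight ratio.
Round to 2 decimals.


Weight ratio A:B = 130 / 40
= 3.25

3.25


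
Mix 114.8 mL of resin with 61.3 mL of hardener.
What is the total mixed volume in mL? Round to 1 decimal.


Total = 114.8 + 61.3 = 176.1 mL

176.1


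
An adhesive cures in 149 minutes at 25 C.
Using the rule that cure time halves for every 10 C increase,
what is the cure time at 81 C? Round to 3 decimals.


Factor = 2^((81 - 25) / 10) = 48.5029
Cure time = 149 / 48.5029
= 3.072 minutes

3.072


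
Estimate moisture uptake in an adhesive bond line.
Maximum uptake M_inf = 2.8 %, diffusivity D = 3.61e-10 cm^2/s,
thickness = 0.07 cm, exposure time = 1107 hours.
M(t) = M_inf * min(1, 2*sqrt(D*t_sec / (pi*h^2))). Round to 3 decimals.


Convert time: 1107 h = 3985200 s
ratio = min(1, 2*sqrt(3.61e-10*3985200/(pi*0.07^2)))
= 0.611414
M(t) = 2.8 * 0.611414 = 1.712%

1.712


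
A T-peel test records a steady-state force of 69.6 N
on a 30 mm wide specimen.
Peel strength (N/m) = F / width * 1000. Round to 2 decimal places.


Peel strength = 69.6 / 30 * 1000
= 2320.00 N/m

2320.00


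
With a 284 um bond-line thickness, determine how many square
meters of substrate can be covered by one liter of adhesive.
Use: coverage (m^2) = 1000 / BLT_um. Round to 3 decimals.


Coverage = 1000 / 284 = 3.521 m^2

3.521


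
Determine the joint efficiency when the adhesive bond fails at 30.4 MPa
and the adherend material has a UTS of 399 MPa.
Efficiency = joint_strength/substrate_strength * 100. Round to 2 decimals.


Joint efficiency = 30.4 / 399 * 100
= 7.62%

7.62


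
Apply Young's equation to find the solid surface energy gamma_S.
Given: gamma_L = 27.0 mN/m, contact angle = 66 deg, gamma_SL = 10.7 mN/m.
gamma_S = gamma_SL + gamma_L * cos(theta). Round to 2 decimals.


theta_rad = 66 * pi/180 = 1.151917
gamma_S = 10.7 + 27.0 * cos(1.151917)
= 21.68 mN/m

21.68


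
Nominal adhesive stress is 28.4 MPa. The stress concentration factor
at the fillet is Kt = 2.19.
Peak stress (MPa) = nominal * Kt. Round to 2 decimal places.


Peak = 28.4 * 2.19 = 62.20 MPa

62.20


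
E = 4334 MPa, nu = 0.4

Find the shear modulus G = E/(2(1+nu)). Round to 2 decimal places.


G = 4334 / (2 * 1.40)
= 1547.86 MPa

1547.86


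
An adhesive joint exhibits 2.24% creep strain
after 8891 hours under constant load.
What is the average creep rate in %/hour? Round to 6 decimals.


Creep rate = strain / time
= 2.24 / 8891
= 0.000252 %/h

0.000252


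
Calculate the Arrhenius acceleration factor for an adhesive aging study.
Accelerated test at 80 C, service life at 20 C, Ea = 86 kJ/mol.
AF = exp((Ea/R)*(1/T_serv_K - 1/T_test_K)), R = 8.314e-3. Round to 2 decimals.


T_test = 353.15 K, T_serv = 293.15 K
Ea/R = 86 / 0.008314 = 10344.00
AF = exp(10344.00 * (1/293.15 - 1/353.15))
= 401.42

401.42


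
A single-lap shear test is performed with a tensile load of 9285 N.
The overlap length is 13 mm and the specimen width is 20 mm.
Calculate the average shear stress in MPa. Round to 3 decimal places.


Shear stress = F / (overlap * width)
= 9285 / (13 * 20)
= 9285 / 260
= 35.712 MPa

35.712


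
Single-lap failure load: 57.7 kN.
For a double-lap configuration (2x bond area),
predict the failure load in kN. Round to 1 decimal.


Failure load = 57.7 * 2 = 115.4 kN

115.4


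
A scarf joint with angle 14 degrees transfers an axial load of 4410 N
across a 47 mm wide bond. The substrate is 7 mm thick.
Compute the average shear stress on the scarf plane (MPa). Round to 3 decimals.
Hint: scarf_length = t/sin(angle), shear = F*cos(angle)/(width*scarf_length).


scarf_length = 7 / sin(14 deg) = 28.9350 mm
cos(14 deg) = 0.970296
shear stress = 4410 * 0.970296 / (47 * 28.9350)
= 3.146 MPa

3.146


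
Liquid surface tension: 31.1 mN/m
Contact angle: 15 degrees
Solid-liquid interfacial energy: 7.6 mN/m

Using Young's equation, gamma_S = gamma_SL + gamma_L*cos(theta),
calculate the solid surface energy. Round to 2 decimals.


gamma_S = 7.6 + 31.1 * cos(15)
= 37.64 mN/m

37.64


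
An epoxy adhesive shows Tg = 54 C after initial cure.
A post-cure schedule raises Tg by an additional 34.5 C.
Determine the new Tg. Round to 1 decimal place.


New Tg = 54 + 34.5
= 88.5 C

88.5


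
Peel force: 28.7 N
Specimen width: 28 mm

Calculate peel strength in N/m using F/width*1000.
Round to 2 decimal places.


Peel strength = 28.7 / 28 * 1000 = 1025.00 N/m

1025.00


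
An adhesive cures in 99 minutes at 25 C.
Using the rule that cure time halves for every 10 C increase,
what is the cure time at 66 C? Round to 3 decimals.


Factor = 2^((66 - 25) / 10) = 17.1484
Cure time = 99 / 17.1484
= 5.773 minutes

5.773


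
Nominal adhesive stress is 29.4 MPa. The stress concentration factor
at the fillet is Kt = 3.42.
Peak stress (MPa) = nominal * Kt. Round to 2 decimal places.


Peak = 29.4 * 3.42 = 100.55 MPa

100.55


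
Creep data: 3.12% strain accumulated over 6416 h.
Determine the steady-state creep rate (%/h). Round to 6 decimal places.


Rate = 3.12 / 6416 = 0.000486 %/h

0.000486


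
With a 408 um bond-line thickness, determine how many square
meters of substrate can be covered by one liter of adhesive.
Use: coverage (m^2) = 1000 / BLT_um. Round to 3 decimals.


Coverage = 1000 / 408 = 2.451 m^2

2.451
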